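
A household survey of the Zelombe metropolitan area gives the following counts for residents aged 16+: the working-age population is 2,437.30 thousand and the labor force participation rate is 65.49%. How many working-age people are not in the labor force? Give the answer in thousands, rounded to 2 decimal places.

Share not in the labor force = 1 − 0.6549 = 0.3451.
Not in labor force = 0.3451 × 2,437.30 ≈ 841.11 thousand.

About 841.11 thousand are not in the labor force.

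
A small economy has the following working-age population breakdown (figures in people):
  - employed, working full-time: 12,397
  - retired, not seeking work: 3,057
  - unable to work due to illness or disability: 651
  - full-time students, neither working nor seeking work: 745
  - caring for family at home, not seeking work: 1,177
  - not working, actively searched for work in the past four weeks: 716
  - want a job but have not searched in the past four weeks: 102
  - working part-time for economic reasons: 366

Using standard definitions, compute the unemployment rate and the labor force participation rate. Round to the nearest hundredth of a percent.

Employed = 12,397 + 366 = 12,763 (anyone who worked, including part-time for economic reasons, counts as employed).
Unemployed = 716.
Labor force = 12,763 + 716 = 13,479.
Not in labor force = 3,057 + 651 + 745 + 1,177 + 102 = 5,732 (those not working and not actively searching are outside the labor force — including those who want a job but have given up searching).
Civilian working-age population = 13,479 + 5,732 = 19,211.
Unemployment rate = 716 / 13,479 = 5.31%.
Labor force participation rate = 13,479 / 19,211 = 70.16%.

Unemployment rate ≈ 5.31%; labor force participation rate ≈ 70.16%.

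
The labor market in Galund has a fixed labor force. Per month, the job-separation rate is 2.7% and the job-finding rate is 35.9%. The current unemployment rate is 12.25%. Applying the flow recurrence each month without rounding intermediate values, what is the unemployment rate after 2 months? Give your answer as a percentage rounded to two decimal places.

With a fixed labor force, u_{t+1} = u_t + s·(1−u_t) − f·u_t = u_t·(1−s−f) + s.
Here 1−s−f = 0.614 and s = 0.027.
u_1 = 0.122500 × 0.614 + 0.027 = 0.102215.
u_2 = 0.102215 × 0.614 + 0.027 = 0.089760.

Unemployment rate after two months ≈ 8.98%.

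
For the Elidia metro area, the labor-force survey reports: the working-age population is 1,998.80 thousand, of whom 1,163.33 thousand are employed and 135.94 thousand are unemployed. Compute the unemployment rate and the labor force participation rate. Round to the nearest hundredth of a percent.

Labor force = employed + unemployed = 1,163.33 + 135.94 = 1,299.27 thousand.
Unemployment rate = 135.94 / 1,299.27 = 10.46%.
Labor force participation rate = 1,299.27 / 1,998.80 = 65.00%.

Unemployment rate ≈ 10.46%; labor force participation rate ≈ 65.00%.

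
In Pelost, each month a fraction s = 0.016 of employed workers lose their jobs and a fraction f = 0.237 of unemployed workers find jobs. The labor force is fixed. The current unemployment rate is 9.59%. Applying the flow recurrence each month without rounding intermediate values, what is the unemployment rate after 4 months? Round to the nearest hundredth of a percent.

With a fixed labor force, u_{t+1} = u_t + s·(1−u_t) − f·u_t = u_t·(1−s−f) + s.
Here 1−s−f = 0.747 and s = 0.016.
u_1 = 0.095900 × 0.747 + 0.016 = 0.087637.
u_2 = 0.087637 × 0.747 + 0.016 = 0.081465.
u_3 = 0.081465 × 0.747 + 0.016 = 0.076854.
u_4 = 0.076854 × 0.747 + 0.016 = 0.073410.

Unemployment rate after four months ≈ 7.34%.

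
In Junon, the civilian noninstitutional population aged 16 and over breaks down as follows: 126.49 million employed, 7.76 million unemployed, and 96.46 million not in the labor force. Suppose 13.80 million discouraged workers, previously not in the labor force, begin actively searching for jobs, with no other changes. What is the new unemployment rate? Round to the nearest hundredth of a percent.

New unemployment rate ≈ 14.56%.

Initially, labor force = 126.49 + 7.76 = 134.25 million, so u = 7.76/134.25 = 5.78%.
After the change, unemployed and labor force both rise by 13.80 → E = 126.49, U = 21.56, labor force = 148.05 million.
New unemployment rate = 21.56 / 148.05 = 14.56%.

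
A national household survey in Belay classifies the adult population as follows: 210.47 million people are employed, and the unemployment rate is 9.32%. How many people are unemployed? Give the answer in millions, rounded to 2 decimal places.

About 21.63 million are unemployed.

Let U be the number unemployed. The labor force is E + U, and U/(E+U) = 0.0932.
So U = 0.0932 × 210.47 / (1 − 0.0932) = 19.6158 / 0.9068 ≈ 21.63 million.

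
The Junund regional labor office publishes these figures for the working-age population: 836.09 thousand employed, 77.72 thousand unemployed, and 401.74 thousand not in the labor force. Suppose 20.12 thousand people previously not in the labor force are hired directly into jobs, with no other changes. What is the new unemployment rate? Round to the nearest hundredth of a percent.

New unemployment rate ≈ 8.32%.

Initially, labor force = 836.09 + 77.72 = 913.81 thousand, so u = 77.72/913.81 = 8.51%.
After the change, employed and labor force both rise by 20.12; unemployed unchanged → E = 856.21, U = 77.72, labor force = 933.93 thousand.
New unemployment rate = 77.72 / 933.93 = 8.32%.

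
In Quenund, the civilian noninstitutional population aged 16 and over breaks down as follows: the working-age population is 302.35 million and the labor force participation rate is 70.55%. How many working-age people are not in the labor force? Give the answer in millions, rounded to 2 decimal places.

About 89.04 million are not in the labor force.

Share not in the labor force = 1 − 0.7055 = 0.2945.
Not in labor force = 0.2945 × 302.35 ≈ 89.04 million.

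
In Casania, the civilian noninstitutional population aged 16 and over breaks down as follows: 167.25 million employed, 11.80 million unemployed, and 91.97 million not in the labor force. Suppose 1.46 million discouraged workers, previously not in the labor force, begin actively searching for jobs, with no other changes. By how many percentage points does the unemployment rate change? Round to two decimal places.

Initially, labor force = 167.25 + 11.80 = 179.05 million, so u = 11.80/179.05 = 6.59%.
After the change, unemployed and labor force both rise by 1.46 → E = 167.25, U = 13.26, labor force = 180.51 million.
New unemployment rate = 13.26 / 180.51 = 7.35%.
Change = 7.35% − 6.59% = +0.76 percentage points.

The unemployment rate changes by +0.76 percentage points.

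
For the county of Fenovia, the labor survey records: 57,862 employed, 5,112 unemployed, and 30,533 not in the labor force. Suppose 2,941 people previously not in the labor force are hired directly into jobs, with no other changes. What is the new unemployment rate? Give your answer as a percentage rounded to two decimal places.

New unemployment rate ≈ 7.76%.

Initially, labor force = 57,862 + 5,112 = 62,974, so u = 5,112/62,974 = 8.12%.
After the change, employed and labor force both rise by 2,941; unemployed unchanged → E = 60,803, U = 5,112, labor force = 65,915.
New unemployment rate = 5,112 / 65,915 = 7.76%.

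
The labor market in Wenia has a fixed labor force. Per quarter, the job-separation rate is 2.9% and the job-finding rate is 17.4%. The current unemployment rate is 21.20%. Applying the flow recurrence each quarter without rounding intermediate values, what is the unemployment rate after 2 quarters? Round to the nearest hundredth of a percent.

Unemployment rate after two quarters ≈ 18.68%.

With a fixed labor force, u_{t+1} = u_t + s·(1−u_t) − f·u_t = u_t·(1−s−f) + s.
Here 1−s−f = 0.797 and s = 0.029.
u_1 = 0.212000 × 0.797 + 0.029 = 0.197964.
u_2 = 0.197964 × 0.797 + 0.029 = 0.186777.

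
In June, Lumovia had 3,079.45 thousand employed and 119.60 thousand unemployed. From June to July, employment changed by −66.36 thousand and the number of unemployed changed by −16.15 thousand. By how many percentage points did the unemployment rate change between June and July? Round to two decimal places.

June: labor force = 3,079.45 + 119.60 = 3,199.05; u = 119.60/3,199.05 = 3.74%.
July: labor force = 3,013.09 + 103.45 = 3,116.54; u = 103.45/3,116.54 = 3.32%.
Change = 3.32% − 3.74% = −0.42 pp.

The unemployment rate changed by −0.42 percentage points.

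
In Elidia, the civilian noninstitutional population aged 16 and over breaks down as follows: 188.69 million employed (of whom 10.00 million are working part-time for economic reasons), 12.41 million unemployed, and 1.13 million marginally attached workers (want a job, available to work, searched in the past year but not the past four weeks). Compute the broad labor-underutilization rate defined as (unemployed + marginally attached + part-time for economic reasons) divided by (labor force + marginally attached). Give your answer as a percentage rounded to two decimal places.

Broad underutilization rate ≈ 11.64%.

Labor force = 188.69 + 12.41 = 201.10 million.
Numerator = 12.41 + 1.13 + 10.00 = 23.54 million.
Denominator = 201.10 + 1.13 = 202.23 million.
Broad rate = 23.54 / 202.23 = 11.64%.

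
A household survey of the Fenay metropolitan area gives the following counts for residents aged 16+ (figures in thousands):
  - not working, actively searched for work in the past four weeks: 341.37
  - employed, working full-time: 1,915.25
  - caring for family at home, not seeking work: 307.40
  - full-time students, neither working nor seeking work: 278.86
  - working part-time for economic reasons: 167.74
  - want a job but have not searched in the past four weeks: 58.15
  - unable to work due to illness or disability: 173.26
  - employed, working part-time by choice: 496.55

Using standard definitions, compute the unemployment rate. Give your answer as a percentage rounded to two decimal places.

Employed = 1,915.25 + 167.74 + 496.55 = 2,579.54 thousand (anyone who worked, including part-time for economic reasons, counts as employed).
Unemployed = 341.37 thousand.
Labor force = 2,579.54 + 341.37 = 2,920.91 thousand.
Unemployment rate = 341.37 / 2,920.91 = 11.69%.

Unemployment rate ≈ 11.69%.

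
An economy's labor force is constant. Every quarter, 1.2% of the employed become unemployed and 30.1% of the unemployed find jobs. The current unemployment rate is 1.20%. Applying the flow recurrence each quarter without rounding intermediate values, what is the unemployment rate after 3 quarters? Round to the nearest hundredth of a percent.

With a fixed labor force, u_{t+1} = u_t + s·(1−u_t) − f·u_t = u_t·(1−s−f) + s.
Here 1−s−f = 0.687 and s = 0.012.
u_1 = 0.012000 × 0.687 + 0.012 = 0.020244.
u_2 = 0.020244 × 0.687 + 0.012 = 0.025908.
u_3 = 0.025908 × 0.687 + 0.012 = 0.029799.

Unemployment rate after three quarters ≈ 2.98%.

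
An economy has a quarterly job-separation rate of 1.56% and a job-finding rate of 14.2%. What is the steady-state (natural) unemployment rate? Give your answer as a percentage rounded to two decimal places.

Steady-state unemployment rate ≈ 9.90%.

At steady state the flows balance: s·E = f·U, so U/(E+U) = s/(s+f).
u* = 1.56 / (1.56 + 14.2) = 1.56 / 15.76 = 9.90%.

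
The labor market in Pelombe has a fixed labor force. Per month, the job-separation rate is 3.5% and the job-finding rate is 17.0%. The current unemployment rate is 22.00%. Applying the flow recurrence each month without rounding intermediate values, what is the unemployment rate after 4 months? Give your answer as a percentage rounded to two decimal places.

Unemployment rate after four months ≈ 19.04%.

With a fixed labor force, u_{t+1} = u_t + s·(1−u_t) − f·u_t = u_t·(1−s−f) + s.
Here 1−s−f = 0.795 and s = 0.035.
u_1 = 0.220000 × 0.795 + 0.035 = 0.209900.
u_2 = 0.209900 × 0.795 + 0.035 = 0.201871.
u_3 = 0.201871 × 0.795 + 0.035 = 0.195487.
u_4 = 0.195487 × 0.795 + 0.035 = 0.190412.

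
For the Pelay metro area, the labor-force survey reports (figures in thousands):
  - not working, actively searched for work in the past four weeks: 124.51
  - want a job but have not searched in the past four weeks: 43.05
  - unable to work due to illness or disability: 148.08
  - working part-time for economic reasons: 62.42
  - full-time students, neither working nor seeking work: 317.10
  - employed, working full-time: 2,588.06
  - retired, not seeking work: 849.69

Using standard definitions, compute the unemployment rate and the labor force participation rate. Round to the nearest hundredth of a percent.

Employed = 62.42 + 2,588.06 = 2,650.48 thousand (anyone who worked, including part-time for economic reasons, counts as employed).
Unemployed = 124.51 thousand.
Labor force = 2,650.48 + 124.51 = 2,774.99 thousand.
Not in labor force = 43.05 + 148.08 + 317.10 + 849.69 = 1,357.92 thousand (those not working and not actively searching are outside the labor force — including those who want a job but have given up searching).
Civilian working-age population = 2,774.99 + 1,357.92 = 4,132.91 thousand.
Unemployment rate = 124.51 / 2,774.99 = 4.49%.
Labor force participation rate = 2,774.99 / 4,132.91 = 67.14%.

Unemployment rate ≈ 4.49%; labor force participation rate ≈ 67.14%.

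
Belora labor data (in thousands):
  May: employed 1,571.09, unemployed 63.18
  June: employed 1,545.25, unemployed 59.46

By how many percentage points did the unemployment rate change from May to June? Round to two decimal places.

The unemployment rate changed by −0.16 percentage points.

May: labor force = 1,571.09 + 63.18 = 1,634.27; u = 63.18/1,634.27 = 3.87%.
June: labor force = 1,545.25 + 59.46 = 1,604.71; u = 59.46/1,604.71 = 3.71%.
Change = 3.71% − 3.87% = −0.16 pp.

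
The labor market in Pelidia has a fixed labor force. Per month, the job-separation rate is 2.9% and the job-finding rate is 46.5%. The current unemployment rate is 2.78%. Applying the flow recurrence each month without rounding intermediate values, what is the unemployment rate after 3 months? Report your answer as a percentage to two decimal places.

Unemployment rate after three months ≈ 5.47%.

With a fixed labor force, u_{t+1} = u_t + s·(1−u_t) − f·u_t = u_t·(1−s−f) + s.
Here 1−s−f = 0.506 and s = 0.029.
u_1 = 0.027800 × 0.506 + 0.029 = 0.043067.
u_2 = 0.043067 × 0.506 + 0.029 = 0.050792.
u_3 = 0.050792 × 0.506 + 0.029 = 0.054701.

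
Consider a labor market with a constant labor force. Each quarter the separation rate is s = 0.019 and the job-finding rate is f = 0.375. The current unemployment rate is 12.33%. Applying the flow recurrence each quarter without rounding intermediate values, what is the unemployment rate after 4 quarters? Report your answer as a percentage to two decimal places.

Unemployment rate after four quarters ≈ 5.83%.

With a fixed labor force, u_{t+1} = u_t + s·(1−u_t) − f·u_t = u_t·(1−s−f) + s.
Here 1−s−f = 0.606 and s = 0.019.
u_1 = 0.123300 × 0.606 + 0.019 = 0.093720.
u_2 = 0.093720 × 0.606 + 0.019 = 0.075794.
u_3 = 0.075794 × 0.606 + 0.019 = 0.064931.
u_4 = 0.064931 × 0.606 + 0.019 = 0.058348.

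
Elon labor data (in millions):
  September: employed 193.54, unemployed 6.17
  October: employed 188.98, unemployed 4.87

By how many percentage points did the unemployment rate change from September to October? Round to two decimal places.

The unemployment rate changed by −0.58 percentage points.

September: labor force = 193.54 + 6.17 = 199.71; u = 6.17/199.71 = 3.09%.
October: labor force = 188.98 + 4.87 = 193.85; u = 4.87/193.85 = 2.51%.
Change = 2.51% − 3.09% = −0.58 pp.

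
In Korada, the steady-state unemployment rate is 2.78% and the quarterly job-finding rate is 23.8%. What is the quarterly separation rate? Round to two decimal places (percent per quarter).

From u* = s/(s+f): s = u·f/(1−u).
s = 0.0278 × 23.8 / (1 − 0.0278) = 0.6616 / 0.9722 ≈ 0.68% per quarter.

Separation rate ≈ 0.68% per quarter.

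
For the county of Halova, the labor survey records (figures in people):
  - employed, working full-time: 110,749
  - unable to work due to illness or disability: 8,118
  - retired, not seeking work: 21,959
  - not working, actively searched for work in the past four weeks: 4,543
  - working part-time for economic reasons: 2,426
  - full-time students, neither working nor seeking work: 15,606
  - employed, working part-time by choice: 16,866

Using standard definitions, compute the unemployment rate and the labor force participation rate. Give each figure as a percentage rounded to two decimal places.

Employed = 110,749 + 2,426 + 16,866 = 130,041 (anyone who worked, including part-time for economic reasons, counts as employed).
Unemployed = 4,543.
Labor force = 130,041 + 4,543 = 134,584.
Not in labor force = 8,118 + 21,959 + 15,606 = 45,683 (those not working and not actively searching are outside the labor force).
Civilian working-age population = 134,584 + 45,683 = 180,267.
Unemployment rate = 4,543 / 134,584 = 3.38%.
Labor force participation rate = 134,584 / 180,267 = 74.66%.

Unemployment rate ≈ 3.38%; labor force participation rate ≈ 74.66%.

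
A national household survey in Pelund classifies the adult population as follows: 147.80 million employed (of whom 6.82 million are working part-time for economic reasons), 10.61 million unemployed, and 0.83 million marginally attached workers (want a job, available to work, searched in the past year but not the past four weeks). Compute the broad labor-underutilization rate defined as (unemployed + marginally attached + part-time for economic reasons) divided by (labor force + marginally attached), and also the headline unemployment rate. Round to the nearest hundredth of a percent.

Labor force = 147.80 + 10.61 = 158.41 million.
Numerator = 10.61 + 0.83 + 6.82 = 18.26 million.
Denominator = 158.41 + 0.83 = 159.24 million.
Broad rate = 18.26 / 159.24 = 11.47%.
Headline unemployment rate = 10.61 / 158.41 = 6.70%.

Broad underutilization rate ≈ 11.47%; headline unemployment rate ≈ 6.70%.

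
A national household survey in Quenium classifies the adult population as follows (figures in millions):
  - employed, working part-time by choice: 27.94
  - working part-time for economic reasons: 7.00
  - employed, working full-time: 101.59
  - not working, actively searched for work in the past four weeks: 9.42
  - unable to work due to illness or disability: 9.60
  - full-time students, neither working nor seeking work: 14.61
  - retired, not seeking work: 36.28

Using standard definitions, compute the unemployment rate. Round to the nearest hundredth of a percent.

Employed = 27.94 + 7.00 + 101.59 = 136.53 million (anyone who worked, including part-time for economic reasons, counts as employed).
Unemployed = 9.42 million.
Labor force = 136.53 + 9.42 = 145.95 million.
Unemployment rate = 9.42 / 145.95 = 6.45%.

Unemployment rate ≈ 6.45%.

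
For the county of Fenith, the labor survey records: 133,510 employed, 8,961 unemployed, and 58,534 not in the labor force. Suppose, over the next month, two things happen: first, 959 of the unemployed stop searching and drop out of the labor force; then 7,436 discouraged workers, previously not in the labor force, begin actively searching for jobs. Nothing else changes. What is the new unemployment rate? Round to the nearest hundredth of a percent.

New unemployment rate ≈ 10.36%.

Initially, labor force = 133,510 + 8,961 = 142,471, so u = 8,961/142,471 = 6.29%.
After the first change, unemployed and labor force both fall by 959 → E = 133,510, U = 8,002, labor force = 141,512.
After the second change, unemployed and labor force both rise by 7,436 → E = 133,510, U = 15,438, labor force = 148,948.
New unemployment rate = 15,438 / 148,948 = 10.36%.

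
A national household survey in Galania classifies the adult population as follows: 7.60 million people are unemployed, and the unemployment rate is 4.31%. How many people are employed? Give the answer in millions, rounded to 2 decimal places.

Labor force = U / u = 7.60 / 0.0431 ≈ 176.33 million.
Employed = labor force − unemployed = 176.33 − 7.60 = 168.73 million.

About 168.73 million are employed.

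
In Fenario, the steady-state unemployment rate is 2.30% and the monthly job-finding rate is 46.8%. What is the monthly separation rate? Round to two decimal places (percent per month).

Separation rate ≈ 1.10% per month.

From u* = s/(s+f): s = u·f/(1−u).
s = 0.0230 × 46.8 / (1 − 0.0230) = 1.0764 / 0.9770 ≈ 1.10% per month.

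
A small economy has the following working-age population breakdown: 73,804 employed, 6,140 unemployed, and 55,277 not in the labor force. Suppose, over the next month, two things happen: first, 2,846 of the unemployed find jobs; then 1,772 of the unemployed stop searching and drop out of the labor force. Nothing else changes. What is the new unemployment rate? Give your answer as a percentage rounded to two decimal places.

Initially, labor force = 73,804 + 6,140 = 79,944, so u = 6,140/79,944 = 7.68%.
After the first change, unemployed falls and employed rises by 2,846; labor force unchanged → E = 76,650, U = 3,294, labor force = 79,944.
After the second change, unemployed and labor force both fall by 1,772 → E = 76,650, U = 1,522, labor force = 78,172.
New unemployment rate = 1,522 / 78,172 = 1.95%.

New unemployment rate ≈ 1.95%.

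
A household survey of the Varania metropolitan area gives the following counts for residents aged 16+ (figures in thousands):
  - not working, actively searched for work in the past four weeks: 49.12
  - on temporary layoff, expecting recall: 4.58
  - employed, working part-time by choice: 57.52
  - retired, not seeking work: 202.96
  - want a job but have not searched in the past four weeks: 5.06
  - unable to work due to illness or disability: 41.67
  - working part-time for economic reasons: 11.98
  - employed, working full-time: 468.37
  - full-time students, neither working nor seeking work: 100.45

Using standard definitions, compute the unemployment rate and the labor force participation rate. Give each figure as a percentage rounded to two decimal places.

Unemployment rate ≈ 9.08%; labor force participation rate ≈ 62.82%.

Employed = 57.52 + 11.98 + 468.37 = 537.87 thousand (anyone who worked, including part-time for economic reasons, counts as employed).
Unemployed = 49.12 + 4.58 = 53.70 thousand (jobless and actively searching, or on temporary layoff).
Labor force = 537.87 + 53.70 = 591.57 thousand.
Not in labor force = 202.96 + 5.06 + 41.67 + 100.45 = 350.14 thousand (those not working and not actively searching are outside the labor force — including those who want a job but have given up searching).
Civilian working-age population = 591.57 + 350.14 = 941.71 thousand.
Unemployment rate = 53.70 / 591.57 = 9.08%.
Labor force participation rate = 591.57 / 941.71 = 62.82%.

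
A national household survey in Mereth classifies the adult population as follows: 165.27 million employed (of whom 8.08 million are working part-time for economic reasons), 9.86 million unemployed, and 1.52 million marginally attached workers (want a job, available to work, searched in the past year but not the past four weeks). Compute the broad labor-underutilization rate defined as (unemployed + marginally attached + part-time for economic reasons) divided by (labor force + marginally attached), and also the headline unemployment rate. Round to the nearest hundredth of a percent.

Labor force = 165.27 + 9.86 = 175.13 million.
Numerator = 9.86 + 1.52 + 8.08 = 19.46 million.
Denominator = 175.13 + 1.52 = 176.65 million.
Broad rate = 19.46 / 176.65 = 11.02%.
Headline unemployment rate = 9.86 / 175.13 = 5.63%.

Broad underutilization rate ≈ 11.02%; headline unemployment rate ≈ 5.63%.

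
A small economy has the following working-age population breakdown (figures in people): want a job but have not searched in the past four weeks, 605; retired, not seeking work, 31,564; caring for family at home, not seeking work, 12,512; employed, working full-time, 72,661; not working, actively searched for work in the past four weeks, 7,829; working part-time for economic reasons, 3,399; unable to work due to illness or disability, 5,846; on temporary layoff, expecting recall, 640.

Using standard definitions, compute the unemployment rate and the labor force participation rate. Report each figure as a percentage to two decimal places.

Employed = 72,661 + 3,399 = 76,060 (anyone who worked, including part-time for economic reasons, counts as employed).
Unemployed = 7,829 + 640 = 8,469 (jobless and actively searching, or on temporary layoff).
Labor force = 76,060 + 8,469 = 84,529.
Not in labor force = 605 + 31,564 + 12,512 + 5,846 = 50,527 (those not working and not actively searching are outside the labor force — including those who want a job but have given up searching).
Civilian working-age population = 84,529 + 50,527 = 135,056.
Unemployment rate = 8,469 / 84,529 = 10.02%.
Labor force participation rate = 84,529 / 135,056 = 62.59%.

Unemployment rate ≈ 10.02%; labor force participation rate ≈ 62.59%.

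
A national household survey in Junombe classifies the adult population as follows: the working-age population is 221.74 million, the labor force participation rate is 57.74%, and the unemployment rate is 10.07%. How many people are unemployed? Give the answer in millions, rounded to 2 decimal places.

Labor force = 0.5774 × 221.74 = 128.03 million.
Unemployed = 0.1007 × 128.03 ≈ 12.89 million.

About 12.89 million are unemployed.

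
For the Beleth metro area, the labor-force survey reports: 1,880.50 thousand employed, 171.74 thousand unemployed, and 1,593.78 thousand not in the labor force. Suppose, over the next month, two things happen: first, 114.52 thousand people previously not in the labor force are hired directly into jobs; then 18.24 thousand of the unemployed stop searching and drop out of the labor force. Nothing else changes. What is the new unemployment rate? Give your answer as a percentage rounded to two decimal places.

Initially, labor force = 1,880.50 + 171.74 = 2,052.24 thousand, so u = 171.74/2,052.24 = 8.37%.
After the first change, employed and labor force both rise by 114.52; unemployed unchanged → E = 1,995.02, U = 171.74, labor force = 2,166.76 thousand.
After the second change, unemployed and labor force both fall by 18.24 → E = 1,995.02, U = 153.50, labor force = 2,148.52 thousand.
New unemployment rate = 153.50 / 2,148.52 = 7.14%.

New unemployment rate ≈ 7.14%.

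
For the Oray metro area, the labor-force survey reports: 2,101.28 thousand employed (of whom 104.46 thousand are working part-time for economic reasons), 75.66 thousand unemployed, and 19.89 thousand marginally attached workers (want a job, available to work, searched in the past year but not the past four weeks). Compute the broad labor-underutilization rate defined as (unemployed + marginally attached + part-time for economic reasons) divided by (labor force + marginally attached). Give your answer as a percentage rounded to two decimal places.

Labor force = 2,101.28 + 75.66 = 2,176.94 thousand.
Numerator = 75.66 + 19.89 + 104.46 = 200.01 thousand.
Denominator = 2,176.94 + 19.89 = 2,196.83 thousand.
Broad rate = 200.01 / 2,196.83 = 9.10%.

Broad underutilization rate ≈ 9.10%.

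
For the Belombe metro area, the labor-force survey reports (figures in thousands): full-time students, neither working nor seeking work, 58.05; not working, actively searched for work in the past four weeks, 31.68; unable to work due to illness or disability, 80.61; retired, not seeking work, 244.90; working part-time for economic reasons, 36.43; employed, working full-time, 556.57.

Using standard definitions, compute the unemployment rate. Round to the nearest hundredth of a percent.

Employed = 36.43 + 556.57 = 593.00 thousand (anyone who worked, including part-time for economic reasons, counts as employed).
Unemployed = 31.68 thousand.
Labor force = 593.00 + 31.68 = 624.68 thousand.
Unemployment rate = 31.68 / 624.68 = 5.07%.

Unemployment rate ≈ 5.07%.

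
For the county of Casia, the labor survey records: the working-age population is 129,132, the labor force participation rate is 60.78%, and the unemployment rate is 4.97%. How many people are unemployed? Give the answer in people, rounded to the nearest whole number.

About 3,901 are unemployed.

Labor force = 0.6078 × 129,132 = 78,486.
Unemployed = 0.0497 × 78,486 ≈ 3,901.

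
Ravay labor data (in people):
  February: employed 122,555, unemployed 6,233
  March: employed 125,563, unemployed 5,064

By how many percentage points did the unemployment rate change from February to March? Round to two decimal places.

February: labor force = 122,555 + 6,233 = 128,788; u = 6,233/128,788 = 4.84%.
March: labor force = 125,563 + 5,064 = 130,627; u = 5,064/130,627 = 3.88%.
Change = 3.88% − 4.84% = −0.96 pp.

The unemployment rate changed by −0.96 percentage points.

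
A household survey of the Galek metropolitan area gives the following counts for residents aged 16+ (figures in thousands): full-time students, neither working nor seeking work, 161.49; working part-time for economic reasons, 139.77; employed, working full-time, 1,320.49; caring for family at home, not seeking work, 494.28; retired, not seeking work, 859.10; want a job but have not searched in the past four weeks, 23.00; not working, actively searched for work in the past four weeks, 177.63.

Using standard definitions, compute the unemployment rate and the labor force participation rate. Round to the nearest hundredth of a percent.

Employed = 139.77 + 1,320.49 = 1,460.26 thousand (anyone who worked, including part-time for economic reasons, counts as employed).
Unemployed = 177.63 thousand.
Labor force = 1,460.26 + 177.63 = 1,637.89 thousand.
Not in labor force = 161.49 + 494.28 + 859.10 + 23.00 = 1,537.87 thousand (those not working and not actively searching are outside the labor force — including those who want a job but have given up searching).
Civilian working-age population = 1,637.89 + 1,537.87 = 3,175.76 thousand.
Unemployment rate = 177.63 / 1,637.89 = 10.85%.
Labor force participation rate = 1,637.89 / 3,175.76 = 51.57%.

Unemployment rate ≈ 10.85%; labor force participation rate ≈ 51.57%.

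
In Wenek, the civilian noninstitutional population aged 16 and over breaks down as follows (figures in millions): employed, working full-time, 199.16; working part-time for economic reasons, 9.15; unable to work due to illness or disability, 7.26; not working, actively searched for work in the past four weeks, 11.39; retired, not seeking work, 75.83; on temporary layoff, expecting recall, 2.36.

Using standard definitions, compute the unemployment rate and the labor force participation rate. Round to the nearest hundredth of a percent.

Unemployment rate ≈ 6.19%; labor force participation rate ≈ 72.77%.

Employed = 199.16 + 9.15 = 208.31 million (anyone who worked, including part-time for economic reasons, counts as employed).
Unemployed = 11.39 + 2.36 = 13.75 million (jobless and actively searching, or on temporary layoff).
Labor force = 208.31 + 13.75 = 222.06 million.
Not in labor force = 7.26 + 75.83 = 83.09 million (those not working and not actively searching are outside the labor force).
Civilian working-age population = 222.06 + 83.09 = 305.15 million.
Unemployment rate = 13.75 / 222.06 = 6.19%.
Labor force participation rate = 222.06 / 305.15 = 72.77%.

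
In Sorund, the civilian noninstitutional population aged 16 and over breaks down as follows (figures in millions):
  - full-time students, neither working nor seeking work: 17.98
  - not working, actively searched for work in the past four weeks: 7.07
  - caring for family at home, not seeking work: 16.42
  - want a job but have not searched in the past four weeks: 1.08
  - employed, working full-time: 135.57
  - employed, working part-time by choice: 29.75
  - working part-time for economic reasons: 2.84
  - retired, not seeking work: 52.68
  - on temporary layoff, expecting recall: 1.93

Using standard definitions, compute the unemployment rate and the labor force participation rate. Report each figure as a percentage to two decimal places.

Employed = 135.57 + 29.75 + 2.84 = 168.16 million (anyone who worked, including part-time for economic reasons, counts as employed).
Unemployed = 7.07 + 1.93 = 9.00 million (jobless and actively searching, or on temporary layoff).
Labor force = 168.16 + 9.00 = 177.16 million.
Not in labor force = 17.98 + 16.42 + 1.08 + 52.68 = 88.16 million (those not working and not actively searching are outside the labor force — including those who want a job but have given up searching).
Civilian working-age population = 177.16 + 88.16 = 265.32 million.
Unemployment rate = 9.00 / 177.16 = 5.08%.
Labor force participation rate = 177.16 / 265.32 = 66.77%.

Unemployment rate ≈ 5.08%; labor force participation rate ≈ 66.77%.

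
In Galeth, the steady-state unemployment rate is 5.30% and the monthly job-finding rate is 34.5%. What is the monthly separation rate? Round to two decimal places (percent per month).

From u* = s/(s+f): s = u·f/(1−u).
s = 0.0530 × 34.5 / (1 − 0.0530) = 1.8285 / 0.9470 ≈ 1.93% per month.

Separation rate ≈ 1.93% per month.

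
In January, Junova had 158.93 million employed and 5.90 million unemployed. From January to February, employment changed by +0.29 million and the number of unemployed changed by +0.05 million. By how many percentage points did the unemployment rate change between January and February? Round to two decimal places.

The unemployment rate changed by +0.02 percentage points.

January: labor force = 158.93 + 5.90 = 164.83; u = 5.90/164.83 = 3.58%.
February: labor force = 159.22 + 5.95 = 165.17; u = 5.95/165.17 = 3.60%.
Change = 3.60% − 3.58% = +0.02 pp.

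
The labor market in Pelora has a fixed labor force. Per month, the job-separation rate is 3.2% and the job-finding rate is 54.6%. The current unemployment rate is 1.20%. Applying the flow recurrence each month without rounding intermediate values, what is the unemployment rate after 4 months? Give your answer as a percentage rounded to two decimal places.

With a fixed labor force, u_{t+1} = u_t + s·(1−u_t) − f·u_t = u_t·(1−s−f) + s.
Here 1−s−f = 0.422 and s = 0.032.
u_1 = 0.012000 × 0.422 + 0.032 = 0.037064.
u_2 = 0.037064 × 0.422 + 0.032 = 0.047641.
u_3 = 0.047641 × 0.422 + 0.032 = 0.052105.
u_4 = 0.052105 × 0.422 + 0.032 = 0.053988.

Unemployment rate after four months ≈ 5.40%.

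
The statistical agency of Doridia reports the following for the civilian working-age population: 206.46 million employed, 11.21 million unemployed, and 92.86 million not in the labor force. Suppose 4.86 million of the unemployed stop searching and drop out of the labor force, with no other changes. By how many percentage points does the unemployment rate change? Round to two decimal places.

The unemployment rate changes by −2.17 percentage points.

Initially, labor force = 206.46 + 11.21 = 217.67 million, so u = 11.21/217.67 = 5.15%.
After the change, unemployed and labor force both fall by 4.86 → E = 206.46, U = 6.35, labor force = 212.81 million.
New unemployment rate = 6.35 / 212.81 = 2.98%.
Change = 2.98% − 5.15% = −2.17 percentage points.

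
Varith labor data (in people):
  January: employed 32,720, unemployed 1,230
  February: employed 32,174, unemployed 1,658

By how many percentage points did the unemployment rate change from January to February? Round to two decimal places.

January: labor force = 32,720 + 1,230 = 33,950; u = 1,230/33,950 = 3.62%.
February: labor force = 32,174 + 1,658 = 33,832; u = 1,658/33,832 = 4.90%.
Change = 4.90% − 3.62% = +1.28 pp.

The unemployment rate changed by +1.28 percentage points.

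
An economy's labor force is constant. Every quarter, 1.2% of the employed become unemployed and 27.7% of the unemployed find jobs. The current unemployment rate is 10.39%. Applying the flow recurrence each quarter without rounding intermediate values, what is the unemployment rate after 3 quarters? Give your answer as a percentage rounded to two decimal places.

With a fixed labor force, u_{t+1} = u_t + s·(1−u_t) − f·u_t = u_t·(1−s−f) + s.
Here 1−s−f = 0.711 and s = 0.012.
u_1 = 0.103900 × 0.711 + 0.012 = 0.085873.
u_2 = 0.085873 × 0.711 + 0.012 = 0.073056.
u_3 = 0.073056 × 0.711 + 0.012 = 0.063943.

Unemployment rate after three quarters ≈ 6.39%.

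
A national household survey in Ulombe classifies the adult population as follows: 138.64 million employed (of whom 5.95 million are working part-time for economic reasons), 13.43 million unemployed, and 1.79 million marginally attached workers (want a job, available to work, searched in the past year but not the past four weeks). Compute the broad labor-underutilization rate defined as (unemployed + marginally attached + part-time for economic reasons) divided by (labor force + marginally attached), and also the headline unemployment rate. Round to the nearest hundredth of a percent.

Labor force = 138.64 + 13.43 = 152.07 million.
Numerator = 13.43 + 1.79 + 5.95 = 21.17 million.
Denominator = 152.07 + 1.79 = 153.86 million.
Broad rate = 21.17 / 153.86 = 13.76%.
Headline unemployment rate = 13.43 / 152.07 = 8.83%.

Broad underutilization rate ≈ 13.76%; headline unemployment rate ≈ 8.83%.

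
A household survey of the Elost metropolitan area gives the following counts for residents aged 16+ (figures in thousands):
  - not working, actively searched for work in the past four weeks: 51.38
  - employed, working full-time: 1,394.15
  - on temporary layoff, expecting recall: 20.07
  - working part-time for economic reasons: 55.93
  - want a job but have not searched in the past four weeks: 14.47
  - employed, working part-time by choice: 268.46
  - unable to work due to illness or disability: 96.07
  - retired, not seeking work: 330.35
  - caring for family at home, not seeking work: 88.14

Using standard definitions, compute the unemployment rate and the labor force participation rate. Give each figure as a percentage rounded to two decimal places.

Unemployment rate ≈ 3.99%; labor force participation rate ≈ 77.19%.

Employed = 1,394.15 + 55.93 + 268.46 = 1,718.54 thousand (anyone who worked, including part-time for economic reasons, counts as employed).
Unemployed = 51.38 + 20.07 = 71.45 thousand (jobless and actively searching, or on temporary layoff).
Labor force = 1,718.54 + 71.45 = 1,789.99 thousand.
Not in labor force = 14.47 + 96.07 + 330.35 + 88.14 = 529.03 thousand (those not working and not actively searching are outside the labor force — including those who want a job but have given up searching).
Civilian working-age population = 1,789.99 + 529.03 = 2,319.02 thousand.
Unemployment rate = 71.45 / 1,789.99 = 3.99%.
Labor force participation rate = 1,789.99 / 2,319.02 = 77.19%.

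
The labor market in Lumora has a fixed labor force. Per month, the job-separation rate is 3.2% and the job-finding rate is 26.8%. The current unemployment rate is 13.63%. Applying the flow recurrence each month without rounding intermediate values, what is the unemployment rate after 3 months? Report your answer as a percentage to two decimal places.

With a fixed labor force, u_{t+1} = u_t + s·(1−u_t) − f·u_t = u_t·(1−s−f) + s.
Here 1−s−f = 0.700 and s = 0.032.
u_1 = 0.136300 × 0.700 + 0.032 = 0.127410.
u_2 = 0.127410 × 0.700 + 0.032 = 0.121187.
u_3 = 0.121187 × 0.700 + 0.032 = 0.116831.

Unemployment rate after three months ≈ 11.68%.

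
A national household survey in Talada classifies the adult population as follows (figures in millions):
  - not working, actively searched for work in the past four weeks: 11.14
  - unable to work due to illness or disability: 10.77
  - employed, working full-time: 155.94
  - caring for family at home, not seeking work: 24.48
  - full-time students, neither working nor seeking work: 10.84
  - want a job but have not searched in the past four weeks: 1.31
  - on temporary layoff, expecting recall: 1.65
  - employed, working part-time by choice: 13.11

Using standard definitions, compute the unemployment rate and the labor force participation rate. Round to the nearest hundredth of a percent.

Employed = 155.94 + 13.11 = 169.05 million.
Unemployed = 11.14 + 1.65 = 12.79 million (jobless and actively searching, or on temporary layoff).
Labor force = 169.05 + 12.79 = 181.84 million.
Not in labor force = 10.77 + 24.48 + 10.84 + 1.31 = 47.40 million (those not working and not actively searching are outside the labor force — including those who want a job but have given up searching).
Civilian working-age population = 181.84 + 47.40 = 229.24 million.
Unemployment rate = 12.79 / 181.84 = 7.03%.
Labor force participation rate = 181.84 / 229.24 = 79.32%.

Unemployment rate ≈ 7.03%; labor force participation rate ≈ 79.32%.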